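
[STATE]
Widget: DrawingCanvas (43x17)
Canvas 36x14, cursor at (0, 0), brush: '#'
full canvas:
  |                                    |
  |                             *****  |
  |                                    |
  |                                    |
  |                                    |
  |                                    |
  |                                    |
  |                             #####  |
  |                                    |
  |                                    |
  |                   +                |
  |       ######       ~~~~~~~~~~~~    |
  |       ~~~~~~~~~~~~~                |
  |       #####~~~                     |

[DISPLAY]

+                                          
                             *****         
                                           
                                           
                                           
                                           
                                           
                             #####         
                                           
                                           
                   +                       
       ######       ~~~~~~~~~~~~           
       ~~~~~~~~~~~~~                       
       #####~~~                            
                                           
                                           
                                           


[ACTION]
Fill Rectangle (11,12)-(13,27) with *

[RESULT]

+                                          
                             *****         
                                           
                                           
                                           
                                           
                                           
                             #####         
                                           
                                           
                   +                       
       #####****************~~~~           
       ~~~~~****************               
       #####****************               
                                           
                                           
                                           


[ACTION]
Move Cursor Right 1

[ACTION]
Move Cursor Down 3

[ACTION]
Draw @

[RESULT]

                                           
                             *****         
                                           
 @                                         
                                           
                                           
                                           
                             #####         
                                           
                                           
                   +                       
       #####****************~~~~           
       ~~~~~****************               
       #####****************               
                                           
                                           
                                           


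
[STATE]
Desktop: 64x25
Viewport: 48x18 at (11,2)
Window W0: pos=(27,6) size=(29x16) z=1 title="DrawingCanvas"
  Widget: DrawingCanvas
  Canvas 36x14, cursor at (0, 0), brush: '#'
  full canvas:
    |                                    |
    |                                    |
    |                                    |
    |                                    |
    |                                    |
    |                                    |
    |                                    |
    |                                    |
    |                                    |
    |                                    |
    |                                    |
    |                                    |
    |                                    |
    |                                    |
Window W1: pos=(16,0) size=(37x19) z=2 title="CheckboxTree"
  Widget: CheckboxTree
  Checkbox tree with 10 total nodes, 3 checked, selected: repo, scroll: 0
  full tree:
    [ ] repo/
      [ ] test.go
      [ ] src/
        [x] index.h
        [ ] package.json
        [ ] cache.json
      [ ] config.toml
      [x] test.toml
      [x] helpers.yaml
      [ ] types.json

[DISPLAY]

     ┠───────────────────────────────────┨      
     ┃>[-] repo/                         ┃      
     ┃   [ ] test.go                     ┃      
     ┃   [-] src/                        ┃      
     ┃     [x] index.h                   ┃━━┓   
     ┃     [ ] package.json              ┃  ┃   
     ┃     [ ] cache.json                ┃──┨   
     ┃   [ ] config.toml                 ┃  ┃   
     ┃   [x] test.toml                   ┃  ┃   
     ┃   [x] helpers.yaml                ┃  ┃   
     ┃   [ ] types.json                  ┃  ┃   
     ┃                                   ┃  ┃   
     ┃                                   ┃  ┃   
     ┃                                   ┃  ┃   
     ┃                                   ┃  ┃   
     ┃                                   ┃  ┃   
     ┗━━━━━━━━━━━━━━━━━━━━━━━━━━━━━━━━━━━┛  ┃   
                ┃                           ┃   


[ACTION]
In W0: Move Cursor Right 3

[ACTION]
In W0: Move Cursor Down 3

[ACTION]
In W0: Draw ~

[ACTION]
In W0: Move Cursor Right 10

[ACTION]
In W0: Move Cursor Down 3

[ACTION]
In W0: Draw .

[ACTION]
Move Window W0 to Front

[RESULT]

     ┠───────────────────────────────────┨      
     ┃>[-] repo/                         ┃      
     ┃   [ ] test.go                     ┃      
     ┃   [-] src/                        ┃      
     ┃     [x] i┏━━━━━━━━━━━━━━━━━━━━━━━━━━━┓   
     ┃     [ ] p┃ DrawingCanvas             ┃   
     ┃     [ ] c┠───────────────────────────┨   
     ┃   [ ] con┃                           ┃   
     ┃   [x] tes┃                           ┃   
     ┃   [x] hel┃                           ┃   
     ┃   [ ] typ┃   ~                       ┃   
     ┃          ┃                           ┃   
     ┃          ┃                           ┃   
     ┃          ┃             .             ┃   
     ┃          ┃                           ┃   
     ┃          ┃                           ┃   
     ┗━━━━━━━━━━┃                           ┃   
                ┃                           ┃   


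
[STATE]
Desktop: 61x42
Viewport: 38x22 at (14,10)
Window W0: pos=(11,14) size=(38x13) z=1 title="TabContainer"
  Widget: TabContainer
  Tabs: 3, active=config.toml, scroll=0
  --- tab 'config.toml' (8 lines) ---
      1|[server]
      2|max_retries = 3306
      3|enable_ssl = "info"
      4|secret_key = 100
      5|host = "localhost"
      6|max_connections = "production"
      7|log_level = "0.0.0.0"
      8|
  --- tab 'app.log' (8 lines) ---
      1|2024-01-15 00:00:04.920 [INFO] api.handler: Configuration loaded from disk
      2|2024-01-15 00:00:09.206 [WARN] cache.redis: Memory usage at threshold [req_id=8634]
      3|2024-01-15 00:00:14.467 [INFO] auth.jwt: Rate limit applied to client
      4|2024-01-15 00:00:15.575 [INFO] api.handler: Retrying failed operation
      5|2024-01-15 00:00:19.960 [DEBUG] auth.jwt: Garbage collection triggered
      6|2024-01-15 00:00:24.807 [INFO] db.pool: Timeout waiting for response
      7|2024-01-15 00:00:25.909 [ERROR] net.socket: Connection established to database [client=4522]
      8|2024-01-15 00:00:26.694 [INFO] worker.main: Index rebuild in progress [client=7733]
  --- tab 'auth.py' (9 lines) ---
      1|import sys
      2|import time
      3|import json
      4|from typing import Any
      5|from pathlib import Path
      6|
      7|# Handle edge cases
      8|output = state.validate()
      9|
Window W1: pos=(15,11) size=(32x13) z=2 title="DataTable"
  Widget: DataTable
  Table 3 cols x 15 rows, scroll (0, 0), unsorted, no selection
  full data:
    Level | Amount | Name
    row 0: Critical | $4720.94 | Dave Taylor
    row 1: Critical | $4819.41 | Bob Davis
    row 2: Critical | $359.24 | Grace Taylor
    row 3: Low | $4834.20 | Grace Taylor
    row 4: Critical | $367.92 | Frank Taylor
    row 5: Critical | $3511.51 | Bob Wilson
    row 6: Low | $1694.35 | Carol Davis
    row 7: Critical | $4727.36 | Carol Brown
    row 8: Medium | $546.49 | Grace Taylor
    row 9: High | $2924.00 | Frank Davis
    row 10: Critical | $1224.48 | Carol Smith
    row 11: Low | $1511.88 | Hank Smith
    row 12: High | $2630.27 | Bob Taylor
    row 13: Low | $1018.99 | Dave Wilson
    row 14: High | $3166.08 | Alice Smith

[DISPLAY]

                                      
 ┏━━━━━━━━━━━━━━━━━━━━━━━━━━━━━━┓     
 ┃ DataTable                    ┃     
 ┠──────────────────────────────┨     
━┃Level   │Amount  │Name        ┃━┓   
a┃────────┼────────┼────────────┃ ┃   
─┃Critical│$4720.94│Dave Taylor ┃─┨   
o┃Critical│$4819.41│Bob Davis   ┃ ┃   
─┃Critical│$359.24 │Grace Taylor┃─┃   
e┃Low     │$4834.20│Grace Taylor┃ ┃   
x┃Critical│$367.92 │Frank Taylor┃ ┃   
a┃Critical│$3511.51│Bob Wilson  ┃ ┃   
c┃Low     │$1694.35│Carol Davis ┃ ┃   
s┗━━━━━━━━━━━━━━━━━━━━━━━━━━━━━━┛ ┃   
x_connections = "production"      ┃   
g_level = "0.0.0.0"               ┃   
━━━━━━━━━━━━━━━━━━━━━━━━━━━━━━━━━━┛   
                                      
                                      
                                      
                                      
                                      


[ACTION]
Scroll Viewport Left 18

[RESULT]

                                      
               ┏━━━━━━━━━━━━━━━━━━━━━━
               ┃ DataTable            
               ┠──────────────────────
           ┏━━━┃Level   │Amount  │Name
           ┃ Ta┃────────┼────────┼────
           ┠───┃Critical│$4720.94│Dave
           ┃[co┃Critical│$4819.41│Bob 
           ┃───┃Critical│$359.24 │Grac
           ┃[se┃Low     │$4834.20│Grac
           ┃max┃Critical│$367.92 │Fran
           ┃ena┃Critical│$3511.51│Bob 
           ┃sec┃Low     │$1694.35│Caro
           ┃hos┗━━━━━━━━━━━━━━━━━━━━━━
           ┃max_connections = "product
           ┃log_level = "0.0.0.0"     
           ┗━━━━━━━━━━━━━━━━━━━━━━━━━━
                                      
                                      
                                      
                                      
                                      


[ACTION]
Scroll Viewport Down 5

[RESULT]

           ┃ Ta┃────────┼────────┼────
           ┠───┃Critical│$4720.94│Dave
           ┃[co┃Critical│$4819.41│Bob 
           ┃───┃Critical│$359.24 │Grac
           ┃[se┃Low     │$4834.20│Grac
           ┃max┃Critical│$367.92 │Fran
           ┃ena┃Critical│$3511.51│Bob 
           ┃sec┃Low     │$1694.35│Caro
           ┃hos┗━━━━━━━━━━━━━━━━━━━━━━
           ┃max_connections = "product
           ┃log_level = "0.0.0.0"     
           ┗━━━━━━━━━━━━━━━━━━━━━━━━━━
                                      
                                      
                                      
                                      
                                      
                                      
                                      
                                      
                                      
                                      


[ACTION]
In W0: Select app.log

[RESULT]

           ┃ Ta┃────────┼────────┼────
           ┠───┃Critical│$4720.94│Dave
           ┃ co┃Critical│$4819.41│Bob 
           ┃───┃Critical│$359.24 │Grac
           ┃202┃Low     │$4834.20│Grac
           ┃202┃Critical│$367.92 │Fran
           ┃202┃Critical│$3511.51│Bob 
           ┃202┃Low     │$1694.35│Caro
           ┃202┗━━━━━━━━━━━━━━━━━━━━━━
           ┃2024-01-15 00:00:24.807 [I
           ┃2024-01-15 00:00:25.909 [E
           ┗━━━━━━━━━━━━━━━━━━━━━━━━━━
                                      
                                      
                                      
                                      
                                      
                                      
                                      
                                      
                                      
                                      


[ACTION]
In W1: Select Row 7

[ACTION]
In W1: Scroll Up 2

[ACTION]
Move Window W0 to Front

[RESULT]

           ┃ TabContainer             
           ┠──────────────────────────
           ┃ config.toml │[app.log]│ a
           ┃──────────────────────────
           ┃2024-01-15 00:00:04.920 [I
           ┃2024-01-15 00:00:09.206 [W
           ┃2024-01-15 00:00:14.467 [I
           ┃2024-01-15 00:00:15.575 [I
           ┃2024-01-15 00:00:19.960 [D
           ┃2024-01-15 00:00:24.807 [I
           ┃2024-01-15 00:00:25.909 [E
           ┗━━━━━━━━━━━━━━━━━━━━━━━━━━
                                      
                                      
                                      
                                      
                                      
                                      
                                      
                                      
                                      
                                      


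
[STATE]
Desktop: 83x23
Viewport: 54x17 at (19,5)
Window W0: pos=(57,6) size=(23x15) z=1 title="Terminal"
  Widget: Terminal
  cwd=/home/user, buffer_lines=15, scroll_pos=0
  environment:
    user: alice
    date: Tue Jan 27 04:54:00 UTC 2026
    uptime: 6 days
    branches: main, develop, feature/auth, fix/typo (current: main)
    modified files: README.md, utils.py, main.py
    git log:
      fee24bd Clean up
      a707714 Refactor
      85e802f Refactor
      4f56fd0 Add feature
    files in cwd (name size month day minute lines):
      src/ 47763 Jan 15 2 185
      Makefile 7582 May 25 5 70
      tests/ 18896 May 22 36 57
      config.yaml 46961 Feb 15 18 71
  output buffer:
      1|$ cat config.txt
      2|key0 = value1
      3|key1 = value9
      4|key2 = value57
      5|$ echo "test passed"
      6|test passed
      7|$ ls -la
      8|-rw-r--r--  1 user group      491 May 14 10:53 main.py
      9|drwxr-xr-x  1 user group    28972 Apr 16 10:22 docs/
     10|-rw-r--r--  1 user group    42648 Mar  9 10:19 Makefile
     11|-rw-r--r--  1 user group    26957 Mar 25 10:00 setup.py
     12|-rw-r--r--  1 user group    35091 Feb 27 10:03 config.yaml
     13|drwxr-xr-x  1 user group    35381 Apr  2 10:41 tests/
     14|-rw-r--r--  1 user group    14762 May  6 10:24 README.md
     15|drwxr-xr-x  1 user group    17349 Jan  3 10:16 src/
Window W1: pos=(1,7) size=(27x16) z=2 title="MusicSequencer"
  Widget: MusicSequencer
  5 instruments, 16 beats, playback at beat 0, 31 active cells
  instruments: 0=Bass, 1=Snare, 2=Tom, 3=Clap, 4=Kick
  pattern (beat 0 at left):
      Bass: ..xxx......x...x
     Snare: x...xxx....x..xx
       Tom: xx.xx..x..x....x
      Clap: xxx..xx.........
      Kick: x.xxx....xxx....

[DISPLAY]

                                                      
                                      ┏━━━━━━━━━━━━━━━
━━━━━━━━┓                             ┃ Terminal      
        ┃                             ┠───────────────
────────┨                             ┃$ cat config.tx
12345   ┃                             ┃key0 = value1  
█···█   ┃                             ┃key1 = value9  
█··██   ┃                             ┃key2 = value57 
····█   ┃                             ┃$ echo "test pa
·····   ┃                             ┃test passed    
█····   ┃                             ┃$ ls -la       
        ┃                             ┃-rw-r--r--  1 u
        ┃                             ┃drwxr-xr-x  1 u
        ┃                             ┃-rw-r--r--  1 u
        ┃                             ┃-rw-r--r--  1 u
        ┃                             ┗━━━━━━━━━━━━━━━
        ┃                                             


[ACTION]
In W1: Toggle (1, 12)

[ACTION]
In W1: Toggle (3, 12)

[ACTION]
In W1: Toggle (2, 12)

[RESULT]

                                                      
                                      ┏━━━━━━━━━━━━━━━
━━━━━━━━┓                             ┃ Terminal      
        ┃                             ┠───────────────
────────┨                             ┃$ cat config.tx
12345   ┃                             ┃key0 = value1  
█···█   ┃                             ┃key1 = value9  
██·██   ┃                             ┃key2 = value57 
·█··█   ┃                             ┃$ echo "test pa
·█···   ┃                             ┃test passed    
█····   ┃                             ┃$ ls -la       
        ┃                             ┃-rw-r--r--  1 u
        ┃                             ┃drwxr-xr-x  1 u
        ┃                             ┃-rw-r--r--  1 u
        ┃                             ┃-rw-r--r--  1 u
        ┃                             ┗━━━━━━━━━━━━━━━
        ┃                                             


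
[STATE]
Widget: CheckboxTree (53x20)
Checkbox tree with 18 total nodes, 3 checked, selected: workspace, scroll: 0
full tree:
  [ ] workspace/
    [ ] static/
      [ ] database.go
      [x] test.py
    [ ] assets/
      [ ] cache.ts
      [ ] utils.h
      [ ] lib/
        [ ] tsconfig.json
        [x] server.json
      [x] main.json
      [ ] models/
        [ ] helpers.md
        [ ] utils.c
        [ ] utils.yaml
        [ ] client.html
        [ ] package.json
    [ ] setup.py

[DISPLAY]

>[-] workspace/                                      
   [-] static/                                       
     [ ] database.go                                 
     [x] test.py                                     
   [-] assets/                                       
     [ ] cache.ts                                    
     [ ] utils.h                                     
     [-] lib/                                        
       [ ] tsconfig.json                             
       [x] server.json                               
     [x] main.json                                   
     [ ] models/                                     
       [ ] helpers.md                                
       [ ] utils.c                                   
       [ ] utils.yaml                                
       [ ] client.html                               
       [ ] package.json                              
   [ ] setup.py                                      
                                                     
                                                     


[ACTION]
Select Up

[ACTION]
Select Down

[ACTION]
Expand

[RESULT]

 [-] workspace/                                      
>  [-] static/                                       
     [ ] database.go                                 
     [x] test.py                                     
   [-] assets/                                       
     [ ] cache.ts                                    
     [ ] utils.h                                     
     [-] lib/                                        
       [ ] tsconfig.json                             
       [x] server.json                               
     [x] main.json                                   
     [ ] models/                                     
       [ ] helpers.md                                
       [ ] utils.c                                   
       [ ] utils.yaml                                
       [ ] client.html                               
       [ ] package.json                              
   [ ] setup.py                                      
                                                     
                                                     


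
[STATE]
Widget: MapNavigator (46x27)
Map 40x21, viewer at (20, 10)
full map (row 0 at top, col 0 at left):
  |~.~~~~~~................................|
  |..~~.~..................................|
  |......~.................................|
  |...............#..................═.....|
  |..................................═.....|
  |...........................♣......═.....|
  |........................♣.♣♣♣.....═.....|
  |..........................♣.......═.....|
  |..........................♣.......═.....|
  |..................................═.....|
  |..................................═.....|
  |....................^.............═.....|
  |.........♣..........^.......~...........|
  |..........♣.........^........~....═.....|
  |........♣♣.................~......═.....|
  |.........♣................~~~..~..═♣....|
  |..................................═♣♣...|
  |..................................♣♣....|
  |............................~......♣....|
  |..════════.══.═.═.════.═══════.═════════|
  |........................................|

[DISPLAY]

                                              
                                              
                                              
   ~.~~~~~~................................   
   ..~~.~..................................   
   ......~.................................   
   ...............#..................═.....   
   ..................................═.....   
   ...........................♣......═.....   
   ........................♣.♣♣♣.....═.....   
   ..........................♣.......═.....   
   ..........................♣.......═.....   
   ..................................═.....   
   ....................@.............═.....   
   ....................^.............═.....   
   .........♣..........^.......~...........   
   ..........♣.........^........~....═.....   
   ........♣♣.................~......═.....   
   .........♣................~~~..~..═♣....   
   ..................................═♣♣...   
   ..................................♣♣....   
   ............................~......♣....   
   ..════════.══.═.═.════.═══════.═════════   
   ........................................   
                                              
                                              
                                              


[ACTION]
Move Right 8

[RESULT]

                                              
                                              
                                              
~~~................................           
~..................................           
.~.................................           
..........#..................═.....           
.............................═.....           
......................♣......═.....           
...................♣.♣♣♣.....═.....           
.....................♣.......═.....           
.....................♣.......═.....           
.............................═.....           
.......................@.....═.....           
...............^.............═.....           
....♣..........^.......~...........           
.....♣.........^........~....═.....           
...♣♣.................~......═.....           
....♣................~~~..~..═♣....           
.............................═♣♣...           
.............................♣♣....           
.......................~......♣....           
═════.══.═.═.════.═══════.═════════           
...................................           
                                              
                                              
                                              


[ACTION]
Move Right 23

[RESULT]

                                              
                                              
                                              
........................                      
........................                      
........................                      
..................═.....                      
..................═.....                      
...........♣......═.....                      
........♣.♣♣♣.....═.....                      
..........♣.......═.....                      
..........♣.......═.....                      
..................═.....                      
..................═....@                      
....^.............═.....                      
....^.......~...........                      
....^........~....═.....                      
...........~......═.....                      
..........~~~..~..═♣....                      
..................═♣♣...                      
..................♣♣....                      
............~......♣....                      
═.════.═══════.═════════                      
........................                      
                                              
                                              
                                              


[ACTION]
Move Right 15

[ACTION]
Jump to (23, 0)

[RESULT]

                                              
                                              
                                              
                                              
                                              
                                              
                                              
                                              
                                              
                                              
                                              
                                              
                                              
~.~~~~~~...............@................      
..~~.~..................................      
......~.................................      
...............#..................═.....      
..................................═.....      
...........................♣......═.....      
........................♣.♣♣♣.....═.....      
..........................♣.......═.....      
..........................♣.......═.....      
..................................═.....      
..................................═.....      
....................^.............═.....      
.........♣..........^.......~...........      
..........♣.........^........~....═.....      


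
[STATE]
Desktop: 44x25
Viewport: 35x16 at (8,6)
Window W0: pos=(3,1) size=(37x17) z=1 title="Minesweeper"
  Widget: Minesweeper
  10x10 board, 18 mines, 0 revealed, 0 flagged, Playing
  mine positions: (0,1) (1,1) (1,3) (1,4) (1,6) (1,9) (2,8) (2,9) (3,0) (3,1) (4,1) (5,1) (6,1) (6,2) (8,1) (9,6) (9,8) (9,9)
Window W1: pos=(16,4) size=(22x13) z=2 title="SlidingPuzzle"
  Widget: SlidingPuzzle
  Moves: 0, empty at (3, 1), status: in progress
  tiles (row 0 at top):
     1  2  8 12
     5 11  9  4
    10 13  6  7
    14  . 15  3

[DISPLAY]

■■■■■■  ┠────────────────────┨ ┃   
■■■■■■  ┃┌────┬────┬────┬────┃ ┃   
■■■■■■  ┃│  1 │  2 │  8 │ 12 ┃ ┃   
■■■■■■  ┃├────┼────┼────┼────┃ ┃   
■■■■■■  ┃│  5 │ 11 │  9 │  4 ┃ ┃   
■■■■■■  ┃├────┼────┼────┼────┃ ┃   
■■■■■■  ┃│ 10 │ 13 │  6 │  7 ┃ ┃   
■■■■■■  ┃├────┼────┼────┼────┃ ┃   
        ┃│ 14 │    │ 15 │  3 ┃ ┃   
        ┃└────┴────┴────┴────┃ ┃   
        ┗━━━━━━━━━━━━━━━━━━━━┛ ┃   
━━━━━━━━━━━━━━━━━━━━━━━━━━━━━━━┛   
                                   
                                   
                                   
                                   


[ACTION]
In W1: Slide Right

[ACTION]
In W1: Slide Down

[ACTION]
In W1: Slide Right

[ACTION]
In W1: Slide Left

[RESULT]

■■■■■■  ┠────────────────────┨ ┃   
■■■■■■  ┃┌────┬────┬────┬────┃ ┃   
■■■■■■  ┃│  1 │  2 │  8 │ 12 ┃ ┃   
■■■■■■  ┃├────┼────┼────┼────┃ ┃   
■■■■■■  ┃│  5 │ 11 │  9 │  4 ┃ ┃   
■■■■■■  ┃├────┼────┼────┼────┃ ┃   
■■■■■■  ┃│ 13 │    │  6 │  7 ┃ ┃   
■■■■■■  ┃├────┼────┼────┼────┃ ┃   
        ┃│ 10 │ 14 │ 15 │  3 ┃ ┃   
        ┃└────┴────┴────┴────┃ ┃   
        ┗━━━━━━━━━━━━━━━━━━━━┛ ┃   
━━━━━━━━━━━━━━━━━━━━━━━━━━━━━━━┛   
                                   
                                   
                                   
                                   


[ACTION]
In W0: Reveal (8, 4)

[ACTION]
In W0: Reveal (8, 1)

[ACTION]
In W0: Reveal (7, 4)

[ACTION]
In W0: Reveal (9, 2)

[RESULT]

2212✹✹  ┠────────────────────┨ ┃   
   122  ┃┌────┬────┬────┬────┃ ┃   
        ┃│  1 │  2 │  8 │ 12 ┃ ┃   
        ┃├────┼────┼────┼────┃ ┃   
        ┃│  5 │ 11 │  9 │  4 ┃ ┃   
        ┃├────┼────┼────┼────┃ ┃   
 11222  ┃│ 13 │    │  6 │  7 ┃ ┃   
 1✹■✹✹  ┃├────┼────┼────┼────┃ ┃   
        ┃│ 10 │ 14 │ 15 │  3 ┃ ┃   
        ┃└────┴────┴────┴────┃ ┃   
        ┗━━━━━━━━━━━━━━━━━━━━┛ ┃   
━━━━━━━━━━━━━━━━━━━━━━━━━━━━━━━┛   
                                   
                                   
                                   
                                   


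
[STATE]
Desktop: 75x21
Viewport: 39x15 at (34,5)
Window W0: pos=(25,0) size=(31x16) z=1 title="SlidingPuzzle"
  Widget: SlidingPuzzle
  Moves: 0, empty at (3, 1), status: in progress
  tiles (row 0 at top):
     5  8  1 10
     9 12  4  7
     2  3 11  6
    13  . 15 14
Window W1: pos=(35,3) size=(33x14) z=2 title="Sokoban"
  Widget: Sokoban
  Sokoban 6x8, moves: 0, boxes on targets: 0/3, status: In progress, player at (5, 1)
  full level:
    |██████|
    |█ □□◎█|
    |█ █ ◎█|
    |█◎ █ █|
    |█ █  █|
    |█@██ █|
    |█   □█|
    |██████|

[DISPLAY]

─┠───────────────────────────────┨     
2┃██████                         ┃     
─┃█ □□◎█                         ┃     
3┃█ █ ◎█                         ┃     
─┃█◎ █ █                         ┃     
 ┃█ █  █                         ┃     
─┃█@██ █                         ┃     
 ┃█   □█                         ┃     
 ┃██████                         ┃     
 ┃Moves: 0  0/3                  ┃     
━┃                               ┃     
 ┗━━━━━━━━━━━━━━━━━━━━━━━━━━━━━━━┛     
                                       
                                       
                                       


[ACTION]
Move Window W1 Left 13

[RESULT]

────────────────────┨┃                 
                    ┃┃                 
                    ┃┃                 
                    ┃┃                 
                    ┃┃                 
                    ┃┃                 
                    ┃┃                 
                    ┃┃                 
                    ┃┃                 
/3                  ┃┃                 
                    ┃┛                 
━━━━━━━━━━━━━━━━━━━━┛                  
                                       
                                       
                                       


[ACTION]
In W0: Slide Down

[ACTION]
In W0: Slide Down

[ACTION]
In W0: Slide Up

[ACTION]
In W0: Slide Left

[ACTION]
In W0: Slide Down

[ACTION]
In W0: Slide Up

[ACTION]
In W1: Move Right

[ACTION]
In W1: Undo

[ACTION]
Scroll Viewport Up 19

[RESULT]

━━━━━━━━━━━━━━━━━━━━━┓                 
Puzzle               ┃                 
─────────────────────┨                 
━━━━━━━━━━━━━━━━━━━━┓┃                 
                    ┃┃                 
────────────────────┨┃                 
                    ┃┃                 
                    ┃┃                 
                    ┃┃                 
                    ┃┃                 
                    ┃┃                 
                    ┃┃                 
                    ┃┃                 
                    ┃┃                 
/3                  ┃┃                 


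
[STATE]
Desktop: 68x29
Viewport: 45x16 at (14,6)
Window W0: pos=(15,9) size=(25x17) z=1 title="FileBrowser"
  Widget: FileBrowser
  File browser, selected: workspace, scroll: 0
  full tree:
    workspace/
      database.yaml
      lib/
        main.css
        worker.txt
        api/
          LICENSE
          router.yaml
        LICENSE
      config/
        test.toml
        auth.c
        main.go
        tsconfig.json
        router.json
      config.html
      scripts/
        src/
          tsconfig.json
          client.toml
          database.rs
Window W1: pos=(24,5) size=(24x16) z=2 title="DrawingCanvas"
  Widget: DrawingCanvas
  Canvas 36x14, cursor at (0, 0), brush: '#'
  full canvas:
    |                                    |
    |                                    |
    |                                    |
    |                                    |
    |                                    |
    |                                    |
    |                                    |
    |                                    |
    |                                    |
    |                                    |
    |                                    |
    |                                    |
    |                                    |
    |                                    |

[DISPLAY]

          ┃ DrawingCanvas        ┃           
          ┠──────────────────────┨           
          ┃+                     ┃           
 ┏━━━━━━━━┃                      ┃           
 ┃ FileBro┃                      ┃           
 ┠────────┃                      ┃           
 ┃> [-] wo┃                      ┃           
 ┃    data┃                      ┃           
 ┃    [+] ┃                      ┃           
 ┃    [+] ┃                      ┃           
 ┃    conf┃                      ┃           
 ┃    [+] ┃                      ┃           
 ┃        ┃                      ┃           
 ┃        ┃                      ┃           
 ┃        ┗━━━━━━━━━━━━━━━━━━━━━━┛           
 ┃                       ┃                   


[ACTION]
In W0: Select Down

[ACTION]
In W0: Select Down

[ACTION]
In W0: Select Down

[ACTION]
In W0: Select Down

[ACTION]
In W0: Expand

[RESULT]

          ┃ DrawingCanvas        ┃           
          ┠──────────────────────┨           
          ┃+                     ┃           
 ┏━━━━━━━━┃                      ┃           
 ┃ FileBro┃                      ┃           
 ┠────────┃                      ┃           
 ┃  [-] wo┃                      ┃           
 ┃    data┃                      ┃           
 ┃    [+] ┃                      ┃           
 ┃    [+] ┃                      ┃           
 ┃  > conf┃                      ┃           
 ┃    [+] ┃                      ┃           
 ┃        ┃                      ┃           
 ┃        ┃                      ┃           
 ┃        ┗━━━━━━━━━━━━━━━━━━━━━━┛           
 ┃                       ┃                   


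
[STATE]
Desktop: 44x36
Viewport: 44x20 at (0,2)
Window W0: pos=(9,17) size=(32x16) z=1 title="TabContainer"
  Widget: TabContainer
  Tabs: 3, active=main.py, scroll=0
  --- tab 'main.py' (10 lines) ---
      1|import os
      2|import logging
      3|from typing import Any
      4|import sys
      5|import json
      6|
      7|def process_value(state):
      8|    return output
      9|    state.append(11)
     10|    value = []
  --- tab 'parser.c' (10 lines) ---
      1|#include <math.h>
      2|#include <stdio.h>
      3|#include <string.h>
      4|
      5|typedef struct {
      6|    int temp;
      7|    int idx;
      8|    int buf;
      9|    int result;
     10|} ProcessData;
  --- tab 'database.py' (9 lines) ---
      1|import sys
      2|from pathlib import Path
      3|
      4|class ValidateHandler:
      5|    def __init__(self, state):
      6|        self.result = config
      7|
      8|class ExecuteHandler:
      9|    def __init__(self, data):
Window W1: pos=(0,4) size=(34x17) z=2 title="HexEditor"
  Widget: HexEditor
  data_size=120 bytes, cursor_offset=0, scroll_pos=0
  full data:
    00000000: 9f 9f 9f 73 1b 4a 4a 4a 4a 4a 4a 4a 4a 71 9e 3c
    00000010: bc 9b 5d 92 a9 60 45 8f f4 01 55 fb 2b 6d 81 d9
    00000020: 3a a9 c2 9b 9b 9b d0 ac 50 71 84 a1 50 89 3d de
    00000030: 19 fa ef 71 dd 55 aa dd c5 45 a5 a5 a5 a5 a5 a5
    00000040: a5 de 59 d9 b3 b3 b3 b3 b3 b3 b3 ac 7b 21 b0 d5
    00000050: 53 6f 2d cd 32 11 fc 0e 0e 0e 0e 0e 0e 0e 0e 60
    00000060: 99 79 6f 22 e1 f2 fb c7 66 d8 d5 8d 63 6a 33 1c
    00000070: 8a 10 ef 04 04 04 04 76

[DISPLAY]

                                            
                                            
┏━━━━━━━━━━━━━━━━━━━━━━━━━━━━━━━━┓          
┃ HexEditor                      ┃          
┠────────────────────────────────┨          
┃00000000  9F 9f 9f 73 1b 4a 4a 4┃          
┃00000010  bc 9b 5d 92 a9 60 45 8┃          
┃00000020  3a a9 c2 9b 9b 9b d0 a┃          
┃00000030  19 fa ef 71 dd 55 aa d┃          
┃00000040  a5 de 59 d9 b3 b3 b3 b┃          
┃00000050  53 6f 2d cd 32 11 fc 0┃          
┃00000060  99 79 6f 22 e1 f2 fb c┃          
┃00000070  8a 10 ef 04 04 04 04 7┃          
┃                                ┃          
┃                                ┃          
┃                                ┃━━━━━━┓   
┃                                ┃      ┃   
┃                                ┃──────┨   
┗━━━━━━━━━━━━━━━━━━━━━━━━━━━━━━━━┛tabase┃   
         ┃──────────────────────────────┃   


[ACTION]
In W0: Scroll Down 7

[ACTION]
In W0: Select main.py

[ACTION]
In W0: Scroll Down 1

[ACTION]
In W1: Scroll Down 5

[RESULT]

                                            
                                            
┏━━━━━━━━━━━━━━━━━━━━━━━━━━━━━━━━┓          
┃ HexEditor                      ┃          
┠────────────────────────────────┨          
┃00000050  53 6f 2d cd 32 11 fc 0┃          
┃00000060  99 79 6f 22 e1 f2 fb c┃          
┃00000070  8a 10 ef 04 04 04 04 7┃          
┃                                ┃          
┃                                ┃          
┃                                ┃          
┃                                ┃          
┃                                ┃          
┃                                ┃          
┃                                ┃          
┃                                ┃━━━━━━┓   
┃                                ┃      ┃   
┃                                ┃──────┨   
┗━━━━━━━━━━━━━━━━━━━━━━━━━━━━━━━━┛tabase┃   
         ┃──────────────────────────────┃   
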